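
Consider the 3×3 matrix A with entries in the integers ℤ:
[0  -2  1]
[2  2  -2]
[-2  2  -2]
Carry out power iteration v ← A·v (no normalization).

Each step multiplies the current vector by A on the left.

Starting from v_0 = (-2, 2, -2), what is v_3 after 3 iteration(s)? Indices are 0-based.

v_0 = (-2, 2, -2).
v_1 = A·v_0 = (-6, 4, 12).
v_2 = A·v_1 = (4, -28, -4).
v_3 = A·v_2 = (52, -40, -56).

v_3 = (52, -40, -56)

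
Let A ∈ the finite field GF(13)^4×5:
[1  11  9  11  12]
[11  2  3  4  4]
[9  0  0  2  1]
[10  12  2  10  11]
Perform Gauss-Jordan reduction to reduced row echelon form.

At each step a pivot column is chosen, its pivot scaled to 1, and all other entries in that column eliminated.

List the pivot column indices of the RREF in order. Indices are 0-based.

pivot(0,0)=1: scale R0 → (1, 11, 9, 11, 12)
  clear (1,0): R1 −= (11)R0 → (0, 11, 8, 0, 2)
  clear (2,0): R2 −= (9)R0 → (0, 5, 10, 7, 10)
  clear (3,0): R3 −= (10)R0 → (0, 6, 3, 4, 8)
pivot(1,1)=11: scale R1 → (0, 1, 9, 0, 12)
  clear (0,1): R0 −= (11)R1 → (1, 0, 1, 11, 10)
  clear (2,1): R2 −= (5)R1 → (0, 0, 4, 7, 2)
  clear (3,1): R3 −= (6)R1 → (0, 0, 1, 4, 1)
pivot(2,2)=4: scale R2 → (0, 0, 1, 5, 7)
  clear (0,2): R0 −= (1)R2 → (1, 0, 0, 6, 3)
  clear (1,2): R1 −= (9)R2 → (0, 1, 0, 7, 1)
  clear (3,2): R3 −= (1)R2 → (0, 0, 0, 12, 7)
pivot(3,3)=12: scale R3 → (0, 0, 0, 1, 6)
  clear (0,3): R0 −= (6)R3 → (1, 0, 0, 0, 6)
  clear (1,3): R1 −= (7)R3 → (0, 1, 0, 0, 11)
  clear (2,3): R2 −= (5)R3 → (0, 0, 1, 0, 3)

pivot columns: 0, 1, 2, 3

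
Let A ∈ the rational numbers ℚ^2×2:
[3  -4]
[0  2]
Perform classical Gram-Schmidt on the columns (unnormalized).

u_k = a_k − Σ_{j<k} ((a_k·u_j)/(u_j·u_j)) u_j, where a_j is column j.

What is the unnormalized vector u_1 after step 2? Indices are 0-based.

u_1 = (0, 2)

Step 1: u_0 = a_0 = (3, 0).
Step 2: u_1 = a_1 − (-4/3)·u_0 = (0, 2).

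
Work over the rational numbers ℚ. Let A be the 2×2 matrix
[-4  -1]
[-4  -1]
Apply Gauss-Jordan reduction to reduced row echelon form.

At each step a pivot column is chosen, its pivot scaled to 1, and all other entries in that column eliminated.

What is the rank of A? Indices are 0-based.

rank = 1

step 1: normalize row 0 (÷-4) = (1, 1/4)
  row 1: subtract -4×row0 = (0, 0)
skip col 1 (zero from row 1)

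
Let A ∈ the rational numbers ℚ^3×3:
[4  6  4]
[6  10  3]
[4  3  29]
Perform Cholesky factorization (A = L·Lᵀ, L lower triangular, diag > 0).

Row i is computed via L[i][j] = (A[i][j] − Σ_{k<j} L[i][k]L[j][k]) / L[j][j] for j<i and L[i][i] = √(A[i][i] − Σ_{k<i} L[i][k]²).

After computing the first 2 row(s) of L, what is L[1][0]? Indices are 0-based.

L[1][0] = 3

Step 1: L[0][0] = √(4) = 2.
  L[1][0] = (6) / L[0][0] = 3.
Step 2: L[1][1] = √(1) = 1.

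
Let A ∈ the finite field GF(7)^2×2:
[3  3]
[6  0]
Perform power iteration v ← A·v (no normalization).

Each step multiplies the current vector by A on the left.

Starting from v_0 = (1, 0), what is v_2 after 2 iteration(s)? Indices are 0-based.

v_0 = (1, 0).
v_1 = A·v_0 = (3, 6).
v_2 = A·v_1 = (6, 4).

v_2 = (6, 4)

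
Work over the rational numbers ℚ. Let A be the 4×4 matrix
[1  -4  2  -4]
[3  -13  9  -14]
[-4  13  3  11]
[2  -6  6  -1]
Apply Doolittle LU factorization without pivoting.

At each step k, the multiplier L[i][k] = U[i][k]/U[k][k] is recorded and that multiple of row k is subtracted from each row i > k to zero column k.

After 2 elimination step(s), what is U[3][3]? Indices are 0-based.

U[3][3] = 3

Step 1: pivot at (0,0) is 1.
  row1 ← row1 − (3)·row0  ⇒  L[1][0]=3, U row1=(0, -1, 3, -2)
  row2 ← row2 − (-4)·row0  ⇒  L[2][0]=-4, U row2=(0, -3, 11, -5)
  row3 ← row3 − (2)·row0  ⇒  L[3][0]=2, U row3=(0, 2, 2, 7)
Step 2: pivot at (1,1) is -1.
  row2 ← row2 − (3)·row1  ⇒  L[2][1]=3, U row2=(0, 0, 2, 1)
  row3 ← row3 − (-2)·row1  ⇒  L[3][1]=-2, U row3=(0, 0, 8, 3)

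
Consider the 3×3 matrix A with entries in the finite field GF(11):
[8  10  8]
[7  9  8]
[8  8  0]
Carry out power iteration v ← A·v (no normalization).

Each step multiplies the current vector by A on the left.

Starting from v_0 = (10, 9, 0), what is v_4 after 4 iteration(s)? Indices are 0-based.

v_4 = (3, 0, 2)

v_0 = (10, 9, 0).
v_1 = A·v_0 = (5, 8, 9).
v_2 = A·v_1 = (5, 3, 5).
v_3 = A·v_2 = (0, 3, 9).
v_4 = A·v_3 = (3, 0, 2).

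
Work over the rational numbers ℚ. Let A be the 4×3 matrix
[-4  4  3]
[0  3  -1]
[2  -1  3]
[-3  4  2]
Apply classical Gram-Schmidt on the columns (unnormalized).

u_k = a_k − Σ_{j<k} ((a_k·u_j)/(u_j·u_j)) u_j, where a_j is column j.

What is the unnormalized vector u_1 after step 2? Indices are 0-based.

u_1 = (-4/29, 3, 31/29, 26/29)

Step 1: u_0 = a_0 = (-4, 0, 2, -3).
Step 2: u_1 = a_1 − (-30/29)·u_0 = (-4/29, 3, 31/29, 26/29).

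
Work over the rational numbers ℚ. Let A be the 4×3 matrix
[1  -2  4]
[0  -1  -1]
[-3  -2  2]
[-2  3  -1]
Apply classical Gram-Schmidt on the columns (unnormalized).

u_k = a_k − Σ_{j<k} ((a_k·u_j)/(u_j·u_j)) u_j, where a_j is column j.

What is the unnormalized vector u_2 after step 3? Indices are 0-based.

u_2 = (157/62, -111/62, 5/62, 71/62)

Step 1: u_0 = a_0 = (1, 0, -3, -2).
Step 2: u_1 = a_1 − (-1/7)·u_0 = (-13/7, -1, -17/7, 19/7).
Step 3: u_2 = a_2 − (0)·u_0 − (-49/62)·u_1 = (157/62, -111/62, 5/62, 71/62).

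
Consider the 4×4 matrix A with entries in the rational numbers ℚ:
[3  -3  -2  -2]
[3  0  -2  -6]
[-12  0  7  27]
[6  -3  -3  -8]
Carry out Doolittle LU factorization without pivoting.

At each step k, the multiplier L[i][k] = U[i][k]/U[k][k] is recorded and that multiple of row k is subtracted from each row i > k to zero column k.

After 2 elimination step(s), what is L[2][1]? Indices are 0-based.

L[2][1] = -4

Step 1: pivot at (0,0) is 3.
  row1 ← row1 − (1)·row0  ⇒  L[1][0]=1, U row1=(0, 3, 0, -4)
  row2 ← row2 − (-4)·row0  ⇒  L[2][0]=-4, U row2=(0, -12, -1, 19)
  row3 ← row3 − (2)·row0  ⇒  L[3][0]=2, U row3=(0, 3, 1, -4)
Step 2: pivot at (1,1) is 3.
  row2 ← row2 − (-4)·row1  ⇒  L[2][1]=-4, U row2=(0, 0, -1, 3)
  row3 ← row3 − (1)·row1  ⇒  L[3][1]=1, U row3=(0, 0, 1, 0)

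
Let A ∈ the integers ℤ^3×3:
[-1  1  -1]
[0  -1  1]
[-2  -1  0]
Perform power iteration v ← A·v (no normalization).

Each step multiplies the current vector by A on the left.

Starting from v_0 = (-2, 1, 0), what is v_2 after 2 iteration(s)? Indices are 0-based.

v_0 = (-2, 1, 0).
v_1 = A·v_0 = (3, -1, 3).
v_2 = A·v_1 = (-7, 4, -5).

v_2 = (-7, 4, -5)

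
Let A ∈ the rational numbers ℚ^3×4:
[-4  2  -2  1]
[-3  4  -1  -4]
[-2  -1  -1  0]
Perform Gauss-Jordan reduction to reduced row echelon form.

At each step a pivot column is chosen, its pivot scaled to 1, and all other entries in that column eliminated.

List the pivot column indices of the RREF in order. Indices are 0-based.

pivot columns: 0, 1, 2

[1] R0 /= -4  ⇒  (1, -1/2, 1/2, -1/4)
     R1 -= -3·R0  ⇒  (0, 5/2, 1/2, -19/4)
     R2 -= -2·R0  ⇒  (0, -2, 0, -1/2)
[2] R1 /= 5/2  ⇒  (0, 1, 1/5, -19/10)
     R0 -= -1/2·R1  ⇒  (1, 0, 3/5, -6/5)
     R2 -= -2·R1  ⇒  (0, 0, 2/5, -43/10)
[3] R2 /= 2/5  ⇒  (0, 0, 1, -43/4)
     R0 -= 3/5·R2  ⇒  (1, 0, 0, 21/4)
     R1 -= 1/5·R2  ⇒  (0, 1, 0, 1/4)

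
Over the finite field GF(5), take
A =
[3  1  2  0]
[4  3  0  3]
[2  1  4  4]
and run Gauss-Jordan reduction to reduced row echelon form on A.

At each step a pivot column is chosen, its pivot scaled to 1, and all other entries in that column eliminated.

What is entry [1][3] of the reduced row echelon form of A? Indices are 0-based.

M[1][3] = 1

[1] R0 /= 3  ⇒  (1, 2, 4, 0)
     R1 -= 4·R0  ⇒  (0, 0, 4, 3)
     R2 -= 2·R0  ⇒  (0, 2, 1, 4)
[2] R1 <-> R2
[2] R1 /= 2  ⇒  (0, 1, 3, 2)
     R0 -= 2·R1  ⇒  (1, 0, 3, 1)
[3] R2 /= 4  ⇒  (0, 0, 1, 2)
     R0 -= 3·R2  ⇒  (1, 0, 0, 0)
     R1 -= 3·R2  ⇒  (0, 1, 0, 1)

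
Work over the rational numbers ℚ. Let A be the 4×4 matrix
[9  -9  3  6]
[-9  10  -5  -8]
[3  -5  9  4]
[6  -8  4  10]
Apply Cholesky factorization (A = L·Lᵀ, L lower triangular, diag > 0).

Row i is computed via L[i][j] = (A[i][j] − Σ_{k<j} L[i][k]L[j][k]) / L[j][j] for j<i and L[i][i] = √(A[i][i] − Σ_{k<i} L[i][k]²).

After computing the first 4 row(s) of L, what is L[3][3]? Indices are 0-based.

Step 1: L[0][0] = √(9) = 3.
  L[1][0] = (-9) / L[0][0] = -3.
Step 2: L[1][1] = √(1) = 1.
  L[2][0] = (3) / L[0][0] = 1.
  L[2][1] = (-2) / L[1][1] = -2.
Step 3: L[2][2] = √(4) = 2.
  L[3][0] = (6) / L[0][0] = 2.
  L[3][1] = (-2) / L[1][1] = -2.
  L[3][2] = (-2) / L[2][2] = -1.
Step 4: L[3][3] = √(1) = 1.

L[3][3] = 1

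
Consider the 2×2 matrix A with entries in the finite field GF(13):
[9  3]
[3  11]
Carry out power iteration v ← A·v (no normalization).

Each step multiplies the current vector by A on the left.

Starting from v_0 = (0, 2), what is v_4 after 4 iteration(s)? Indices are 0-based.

v_0 = (0, 2).
v_1 = A·v_0 = (6, 9).
v_2 = A·v_1 = (3, 0).
v_3 = A·v_2 = (1, 9).
v_4 = A·v_3 = (10, 11).

v_4 = (10, 11)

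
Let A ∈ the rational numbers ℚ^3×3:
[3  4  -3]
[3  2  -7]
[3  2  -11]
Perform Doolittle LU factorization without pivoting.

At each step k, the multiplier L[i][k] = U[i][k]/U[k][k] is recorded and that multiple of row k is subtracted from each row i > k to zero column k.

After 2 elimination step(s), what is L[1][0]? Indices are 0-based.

L[1][0] = 1

k=0: U[0][0]=3
  eliminate (1,0): mult=1, new row 1: (0, -2, -4); set L[1][0]=1
  eliminate (2,0): mult=1, new row 2: (0, -2, -8); set L[2][0]=1
k=1: U[1][1]=-2
  eliminate (2,1): mult=1, new row 2: (0, 0, -4); set L[2][1]=1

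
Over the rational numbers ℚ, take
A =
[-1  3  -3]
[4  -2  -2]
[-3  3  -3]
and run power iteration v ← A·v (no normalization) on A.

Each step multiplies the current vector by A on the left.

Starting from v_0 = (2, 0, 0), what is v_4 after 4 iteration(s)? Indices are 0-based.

v_0 = (2, 0, 0).
v_1 = A·v_0 = (-2, 8, -6).
v_2 = A·v_1 = (44, -12, 48).
v_3 = A·v_2 = (-224, 104, -312).
v_4 = A·v_3 = (1472, -480, 1920).

v_4 = (1472, -480, 1920)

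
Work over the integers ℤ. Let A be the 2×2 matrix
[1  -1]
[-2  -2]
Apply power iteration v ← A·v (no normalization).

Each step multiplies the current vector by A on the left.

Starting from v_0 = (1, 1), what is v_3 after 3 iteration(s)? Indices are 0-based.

v_3 = (-4, -24)

v_0 = (1, 1).
v_1 = A·v_0 = (0, -4).
v_2 = A·v_1 = (4, 8).
v_3 = A·v_2 = (-4, -24).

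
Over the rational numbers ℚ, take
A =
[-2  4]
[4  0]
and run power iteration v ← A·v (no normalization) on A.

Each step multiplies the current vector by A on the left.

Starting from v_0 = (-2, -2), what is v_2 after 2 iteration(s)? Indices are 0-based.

v_2 = (-24, -16)

v_0 = (-2, -2).
v_1 = A·v_0 = (-4, -8).
v_2 = A·v_1 = (-24, -16).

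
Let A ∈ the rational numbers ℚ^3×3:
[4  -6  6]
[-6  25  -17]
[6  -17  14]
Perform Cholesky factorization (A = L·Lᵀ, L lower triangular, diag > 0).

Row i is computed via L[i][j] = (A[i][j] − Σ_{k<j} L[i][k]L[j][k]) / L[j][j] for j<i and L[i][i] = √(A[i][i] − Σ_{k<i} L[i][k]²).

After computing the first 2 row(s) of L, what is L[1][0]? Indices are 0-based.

Step 1: L[0][0] = √(4) = 2.
  L[1][0] = (-6) / L[0][0] = -3.
Step 2: L[1][1] = √(16) = 4.

L[1][0] = -3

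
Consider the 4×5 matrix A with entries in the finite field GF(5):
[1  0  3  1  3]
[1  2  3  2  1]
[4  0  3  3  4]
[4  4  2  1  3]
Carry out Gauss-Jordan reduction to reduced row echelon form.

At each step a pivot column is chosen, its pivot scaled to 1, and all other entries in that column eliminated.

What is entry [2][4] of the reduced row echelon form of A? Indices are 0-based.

M[2][4] = 2

[1] R0 /= 1  ⇒  (1, 0, 3, 1, 3)
     R1 -= 1·R0  ⇒  (0, 2, 0, 1, 3)
     R2 -= 4·R0  ⇒  (0, 0, 1, 4, 2)
     R3 -= 4·R0  ⇒  (0, 4, 0, 2, 1)
[2] R1 /= 2  ⇒  (0, 1, 0, 3, 4)
     R3 -= 4·R1  ⇒  (0, 0, 0, 0, 0)
[3] R2 /= 1  ⇒  (0, 0, 1, 4, 2)
     R0 -= 3·R2  ⇒  (1, 0, 0, 4, 2)
column 3 empty below row 3
column 4 empty below row 3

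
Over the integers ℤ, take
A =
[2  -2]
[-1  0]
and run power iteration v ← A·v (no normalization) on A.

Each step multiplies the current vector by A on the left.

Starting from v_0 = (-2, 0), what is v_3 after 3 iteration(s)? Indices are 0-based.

v_0 = (-2, 0).
v_1 = A·v_0 = (-4, 2).
v_2 = A·v_1 = (-12, 4).
v_3 = A·v_2 = (-32, 12).

v_3 = (-32, 12)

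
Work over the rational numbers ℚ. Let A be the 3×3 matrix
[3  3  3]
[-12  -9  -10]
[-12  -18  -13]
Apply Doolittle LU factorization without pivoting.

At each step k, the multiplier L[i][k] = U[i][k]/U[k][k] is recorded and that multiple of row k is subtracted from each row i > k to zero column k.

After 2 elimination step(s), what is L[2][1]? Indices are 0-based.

L[2][1] = -2

[col 0] pivot 3
  R1 -= -4*R0 → (0, 3, 2)  (L[1][0] := -4)
  R2 -= -4*R0 → (0, -6, -1)  (L[2][0] := -4)
[col 1] pivot 3
  R2 -= -2*R1 → (0, 0, 3)  (L[2][1] := -2)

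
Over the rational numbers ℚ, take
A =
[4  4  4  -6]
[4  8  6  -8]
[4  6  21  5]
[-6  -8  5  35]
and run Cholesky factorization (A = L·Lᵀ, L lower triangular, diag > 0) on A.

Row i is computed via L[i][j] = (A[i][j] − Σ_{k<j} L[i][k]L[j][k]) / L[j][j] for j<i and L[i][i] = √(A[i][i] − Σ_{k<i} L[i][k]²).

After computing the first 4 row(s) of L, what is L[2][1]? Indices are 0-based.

Step 1: L[0][0] = √(4) = 2.
  L[1][0] = (4) / L[0][0] = 2.
Step 2: L[1][1] = √(4) = 2.
  L[2][0] = (4) / L[0][0] = 2.
  L[2][1] = (2) / L[1][1] = 1.
Step 3: L[2][2] = √(16) = 4.
  L[3][0] = (-6) / L[0][0] = -3.
  L[3][1] = (-2) / L[1][1] = -1.
  L[3][2] = (12) / L[2][2] = 3.
Step 4: L[3][3] = √(16) = 4.

L[2][1] = 1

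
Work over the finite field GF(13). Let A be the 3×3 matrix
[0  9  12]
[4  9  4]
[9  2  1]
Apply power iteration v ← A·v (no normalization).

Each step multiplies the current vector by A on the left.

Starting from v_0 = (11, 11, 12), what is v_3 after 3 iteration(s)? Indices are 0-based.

v_3 = (6, 9, 9)

v_0 = (11, 11, 12).
v_1 = A·v_0 = (9, 9, 3).
v_2 = A·v_1 = (0, 12, 11).
v_3 = A·v_2 = (6, 9, 9).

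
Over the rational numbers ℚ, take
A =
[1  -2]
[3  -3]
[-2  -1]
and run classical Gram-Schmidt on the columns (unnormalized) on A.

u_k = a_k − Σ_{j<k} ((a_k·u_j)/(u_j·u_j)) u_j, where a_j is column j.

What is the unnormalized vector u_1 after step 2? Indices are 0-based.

u_1 = (-19/14, -15/14, -16/7)

Step 1: u_0 = a_0 = (1, 3, -2).
Step 2: u_1 = a_1 − (-9/14)·u_0 = (-19/14, -15/14, -16/7).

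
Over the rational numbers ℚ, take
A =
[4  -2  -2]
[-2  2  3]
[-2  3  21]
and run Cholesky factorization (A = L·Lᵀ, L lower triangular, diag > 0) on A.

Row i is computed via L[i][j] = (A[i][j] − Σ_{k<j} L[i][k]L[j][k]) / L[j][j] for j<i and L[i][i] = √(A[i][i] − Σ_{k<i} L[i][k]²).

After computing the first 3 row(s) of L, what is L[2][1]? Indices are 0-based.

L[2][1] = 2

Step 1: L[0][0] = √(4) = 2.
  L[1][0] = (-2) / L[0][0] = -1.
Step 2: L[1][1] = √(1) = 1.
  L[2][0] = (-2) / L[0][0] = -1.
  L[2][1] = (2) / L[1][1] = 2.
Step 3: L[2][2] = √(16) = 4.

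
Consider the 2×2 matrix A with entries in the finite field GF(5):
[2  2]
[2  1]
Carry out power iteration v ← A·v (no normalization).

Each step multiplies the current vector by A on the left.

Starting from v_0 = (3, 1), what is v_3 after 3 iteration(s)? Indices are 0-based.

v_3 = (1, 3)

v_0 = (3, 1).
v_1 = A·v_0 = (3, 2).
v_2 = A·v_1 = (0, 3).
v_3 = A·v_2 = (1, 3).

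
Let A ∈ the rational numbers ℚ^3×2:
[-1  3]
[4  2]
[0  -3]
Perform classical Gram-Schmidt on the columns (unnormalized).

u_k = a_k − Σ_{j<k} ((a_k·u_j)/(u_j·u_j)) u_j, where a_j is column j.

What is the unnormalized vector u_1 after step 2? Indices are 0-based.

Step 1: u_0 = a_0 = (-1, 4, 0).
Step 2: u_1 = a_1 − (5/17)·u_0 = (56/17, 14/17, -3).

u_1 = (56/17, 14/17, -3)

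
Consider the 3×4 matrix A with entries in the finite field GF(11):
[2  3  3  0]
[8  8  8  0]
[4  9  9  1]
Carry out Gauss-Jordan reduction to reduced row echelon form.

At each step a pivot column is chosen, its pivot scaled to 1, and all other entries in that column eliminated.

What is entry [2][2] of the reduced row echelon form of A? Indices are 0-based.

[1] R0 /= 2  ⇒  (1, 7, 7, 0)
     R1 -= 8·R0  ⇒  (0, 7, 7, 0)
     R2 -= 4·R0  ⇒  (0, 3, 3, 1)
[2] R1 /= 7  ⇒  (0, 1, 1, 0)
     R0 -= 7·R1  ⇒  (1, 0, 0, 0)
     R2 -= 3·R1  ⇒  (0, 0, 0, 1)
column 2 empty below row 2
[3] R2 /= 1  ⇒  (0, 0, 0, 1)

M[2][2] = 0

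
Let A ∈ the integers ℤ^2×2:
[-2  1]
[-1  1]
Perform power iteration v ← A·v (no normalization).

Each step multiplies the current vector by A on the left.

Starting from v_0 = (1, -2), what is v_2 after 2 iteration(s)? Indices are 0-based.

v_0 = (1, -2).
v_1 = A·v_0 = (-4, -3).
v_2 = A·v_1 = (5, 1).

v_2 = (5, 1)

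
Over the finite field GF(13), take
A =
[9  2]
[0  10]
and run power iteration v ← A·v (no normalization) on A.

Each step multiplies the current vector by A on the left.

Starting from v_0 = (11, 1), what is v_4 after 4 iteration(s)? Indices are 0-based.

v_0 = (11, 1).
v_1 = A·v_0 = (10, 10).
v_2 = A·v_1 = (6, 9).
v_3 = A·v_2 = (7, 12).
v_4 = A·v_3 = (9, 3).

v_4 = (9, 3)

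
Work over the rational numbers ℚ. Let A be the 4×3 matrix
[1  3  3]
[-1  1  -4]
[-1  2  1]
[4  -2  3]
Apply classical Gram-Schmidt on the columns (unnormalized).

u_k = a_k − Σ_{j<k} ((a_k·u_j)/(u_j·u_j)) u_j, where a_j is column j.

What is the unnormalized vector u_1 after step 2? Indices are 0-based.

u_1 = (65/19, 11/19, 30/19, -6/19)

Step 1: u_0 = a_0 = (1, -1, -1, 4).
Step 2: u_1 = a_1 − (-8/19)·u_0 = (65/19, 11/19, 30/19, -6/19).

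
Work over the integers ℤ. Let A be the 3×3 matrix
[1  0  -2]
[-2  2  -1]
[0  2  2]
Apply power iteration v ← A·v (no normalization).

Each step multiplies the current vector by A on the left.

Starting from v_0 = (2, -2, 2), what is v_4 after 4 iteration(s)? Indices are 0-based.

v_4 = (182, -20, -160)

v_0 = (2, -2, 2).
v_1 = A·v_0 = (-2, -10, 0).
v_2 = A·v_1 = (-2, -16, -20).
v_3 = A·v_2 = (38, -8, -72).
v_4 = A·v_3 = (182, -20, -160).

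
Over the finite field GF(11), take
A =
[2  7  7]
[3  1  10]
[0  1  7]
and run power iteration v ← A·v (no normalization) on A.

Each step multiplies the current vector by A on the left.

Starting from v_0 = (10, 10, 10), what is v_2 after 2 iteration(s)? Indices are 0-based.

v_2 = (1, 1, 7)

v_0 = (10, 10, 10).
v_1 = A·v_0 = (6, 8, 3).
v_2 = A·v_1 = (1, 1, 7).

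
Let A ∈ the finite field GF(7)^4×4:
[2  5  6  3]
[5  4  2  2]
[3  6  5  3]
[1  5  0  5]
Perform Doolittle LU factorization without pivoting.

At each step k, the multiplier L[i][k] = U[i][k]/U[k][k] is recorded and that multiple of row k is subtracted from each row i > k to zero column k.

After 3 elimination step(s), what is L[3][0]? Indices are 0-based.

L[3][0] = 4

k=0: U[0][0]=2
  eliminate (1,0): mult=6, new row 1: (0, 2, 1, 5); set L[1][0]=6
  eliminate (2,0): mult=5, new row 2: (0, 2, 3, 2); set L[2][0]=5
  eliminate (3,0): mult=4, new row 3: (0, 6, 4, 0); set L[3][0]=4
k=1: U[1][1]=2
  eliminate (2,1): mult=1, new row 2: (0, 0, 2, 4); set L[2][1]=1
  eliminate (3,1): mult=3, new row 3: (0, 0, 1, 6); set L[3][1]=3
k=2: U[2][2]=2
  eliminate (3,2): mult=4, new row 3: (0, 0, 0, 4); set L[3][2]=4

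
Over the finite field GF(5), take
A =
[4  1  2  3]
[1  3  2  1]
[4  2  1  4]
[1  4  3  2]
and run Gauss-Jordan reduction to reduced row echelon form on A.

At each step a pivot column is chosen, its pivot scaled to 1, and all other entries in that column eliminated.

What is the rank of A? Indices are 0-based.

[1] R0 /= 4  ⇒  (1, 4, 3, 2)
     R1 -= 1·R0  ⇒  (0, 4, 4, 4)
     R2 -= 4·R0  ⇒  (0, 1, 4, 1)
     R3 -= 1·R0  ⇒  (0, 0, 0, 0)
[2] R1 /= 4  ⇒  (0, 1, 1, 1)
     R0 -= 4·R1  ⇒  (1, 0, 4, 3)
     R2 -= 1·R1  ⇒  (0, 0, 3, 0)
[3] R2 /= 3  ⇒  (0, 0, 1, 0)
     R0 -= 4·R2  ⇒  (1, 0, 0, 3)
     R1 -= 1·R2  ⇒  (0, 1, 0, 1)
column 3 empty below row 3

rank = 3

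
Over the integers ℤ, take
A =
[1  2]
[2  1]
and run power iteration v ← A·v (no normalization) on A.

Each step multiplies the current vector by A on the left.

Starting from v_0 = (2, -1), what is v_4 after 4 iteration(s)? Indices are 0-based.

v_4 = (42, 39)

v_0 = (2, -1).
v_1 = A·v_0 = (0, 3).
v_2 = A·v_1 = (6, 3).
v_3 = A·v_2 = (12, 15).
v_4 = A·v_3 = (42, 39).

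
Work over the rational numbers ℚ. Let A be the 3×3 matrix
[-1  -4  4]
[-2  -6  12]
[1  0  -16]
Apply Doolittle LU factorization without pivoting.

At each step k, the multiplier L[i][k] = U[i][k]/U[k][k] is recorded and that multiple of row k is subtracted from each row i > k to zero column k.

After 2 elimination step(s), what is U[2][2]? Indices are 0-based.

U[2][2] = -4

[col 0] pivot -1
  R1 -= 2*R0 → (0, 2, 4)  (L[1][0] := 2)
  R2 -= -1*R0 → (0, -4, -12)  (L[2][0] := -1)
[col 1] pivot 2
  R2 -= -2*R1 → (0, 0, -4)  (L[2][1] := -2)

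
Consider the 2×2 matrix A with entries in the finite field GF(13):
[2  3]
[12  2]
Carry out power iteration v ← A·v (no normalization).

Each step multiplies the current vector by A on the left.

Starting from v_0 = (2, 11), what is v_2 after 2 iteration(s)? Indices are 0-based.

v_2 = (4, 3)

v_0 = (2, 11).
v_1 = A·v_0 = (11, 7).
v_2 = A·v_1 = (4, 3).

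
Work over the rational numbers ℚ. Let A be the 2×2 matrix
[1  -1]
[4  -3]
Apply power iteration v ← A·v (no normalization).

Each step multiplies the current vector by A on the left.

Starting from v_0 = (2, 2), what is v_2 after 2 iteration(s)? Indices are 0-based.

v_2 = (-2, -6)

v_0 = (2, 2).
v_1 = A·v_0 = (0, 2).
v_2 = A·v_1 = (-2, -6).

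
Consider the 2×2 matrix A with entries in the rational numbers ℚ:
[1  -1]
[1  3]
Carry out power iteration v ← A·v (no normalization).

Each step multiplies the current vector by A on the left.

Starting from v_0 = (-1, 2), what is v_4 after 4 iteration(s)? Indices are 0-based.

v_4 = (-48, 64)

v_0 = (-1, 2).
v_1 = A·v_0 = (-3, 5).
v_2 = A·v_1 = (-8, 12).
v_3 = A·v_2 = (-20, 28).
v_4 = A·v_3 = (-48, 64).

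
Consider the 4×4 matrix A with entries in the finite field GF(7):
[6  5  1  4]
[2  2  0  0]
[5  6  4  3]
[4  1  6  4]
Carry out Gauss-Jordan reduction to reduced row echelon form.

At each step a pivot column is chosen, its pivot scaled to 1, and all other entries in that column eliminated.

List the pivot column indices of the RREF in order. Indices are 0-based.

[1] R0 /= 6  ⇒  (1, 2, 6, 3)
     R1 -= 2·R0  ⇒  (0, 5, 2, 1)
     R2 -= 5·R0  ⇒  (0, 3, 2, 2)
     R3 -= 4·R0  ⇒  (0, 0, 3, 6)
[2] R1 /= 5  ⇒  (0, 1, 6, 3)
     R0 -= 2·R1  ⇒  (1, 0, 1, 4)
     R2 -= 3·R1  ⇒  (0, 0, 5, 0)
[3] R2 /= 5  ⇒  (0, 0, 1, 0)
     R0 -= 1·R2  ⇒  (1, 0, 0, 4)
     R1 -= 6·R2  ⇒  (0, 1, 0, 3)
     R3 -= 3·R2  ⇒  (0, 0, 0, 6)
[4] R3 /= 6  ⇒  (0, 0, 0, 1)
     R0 -= 4·R3  ⇒  (1, 0, 0, 0)
     R1 -= 3·R3  ⇒  (0, 1, 0, 0)

pivot columns: 0, 1, 2, 3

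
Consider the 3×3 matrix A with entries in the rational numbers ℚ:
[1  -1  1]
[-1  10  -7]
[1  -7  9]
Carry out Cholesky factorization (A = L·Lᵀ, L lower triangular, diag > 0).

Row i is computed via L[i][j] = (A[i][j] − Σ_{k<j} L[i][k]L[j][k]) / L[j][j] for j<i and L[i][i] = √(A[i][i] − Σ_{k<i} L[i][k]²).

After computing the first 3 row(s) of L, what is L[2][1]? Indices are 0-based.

Step 1: L[0][0] = √(1) = 1.
  L[1][0] = (-1) / L[0][0] = -1.
Step 2: L[1][1] = √(9) = 3.
  L[2][0] = (1) / L[0][0] = 1.
  L[2][1] = (-6) / L[1][1] = -2.
Step 3: L[2][2] = √(4) = 2.

L[2][1] = -2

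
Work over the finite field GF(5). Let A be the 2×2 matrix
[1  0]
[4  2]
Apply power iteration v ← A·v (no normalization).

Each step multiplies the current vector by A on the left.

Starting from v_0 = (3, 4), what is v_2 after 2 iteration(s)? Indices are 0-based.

v_0 = (3, 4).
v_1 = A·v_0 = (3, 0).
v_2 = A·v_1 = (3, 2).

v_2 = (3, 2)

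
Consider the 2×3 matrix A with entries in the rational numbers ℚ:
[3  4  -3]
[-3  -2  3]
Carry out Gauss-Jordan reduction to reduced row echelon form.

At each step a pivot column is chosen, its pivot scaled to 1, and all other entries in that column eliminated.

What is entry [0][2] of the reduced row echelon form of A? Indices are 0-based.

M[0][2] = -1

[1] R0 /= 3  ⇒  (1, 4/3, -1)
     R1 -= -3·R0  ⇒  (0, 2, 0)
[2] R1 /= 2  ⇒  (0, 1, 0)
     R0 -= 4/3·R1  ⇒  (1, 0, -1)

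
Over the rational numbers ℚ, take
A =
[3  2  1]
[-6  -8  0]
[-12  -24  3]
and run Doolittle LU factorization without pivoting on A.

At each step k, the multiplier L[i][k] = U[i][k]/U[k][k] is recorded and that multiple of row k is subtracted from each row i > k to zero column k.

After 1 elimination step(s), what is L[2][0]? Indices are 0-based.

L[2][0] = -4

Step 1: pivot at (0,0) is 3.
  row1 ← row1 − (-2)·row0  ⇒  L[1][0]=-2, U row1=(0, -4, 2)
  row2 ← row2 − (-4)·row0  ⇒  L[2][0]=-4, U row2=(0, -16, 7)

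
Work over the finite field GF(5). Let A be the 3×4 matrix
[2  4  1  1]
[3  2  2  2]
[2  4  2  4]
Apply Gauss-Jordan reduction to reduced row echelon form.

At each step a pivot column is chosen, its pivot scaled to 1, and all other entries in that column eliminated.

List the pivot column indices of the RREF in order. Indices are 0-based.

pivot(0,0)=2: scale R0 → (1, 2, 3, 3)
  clear (1,0): R1 −= (3)R0 → (0, 1, 3, 3)
  clear (2,0): R2 −= (2)R0 → (0, 0, 1, 3)
pivot(1,1)=1: scale R1 → (0, 1, 3, 3)
  clear (0,1): R0 −= (2)R1 → (1, 0, 2, 2)
pivot(2,2)=1: scale R2 → (0, 0, 1, 3)
  clear (0,2): R0 −= (2)R2 → (1, 0, 0, 1)
  clear (1,2): R1 −= (3)R2 → (0, 1, 0, 4)

pivot columns: 0, 1, 2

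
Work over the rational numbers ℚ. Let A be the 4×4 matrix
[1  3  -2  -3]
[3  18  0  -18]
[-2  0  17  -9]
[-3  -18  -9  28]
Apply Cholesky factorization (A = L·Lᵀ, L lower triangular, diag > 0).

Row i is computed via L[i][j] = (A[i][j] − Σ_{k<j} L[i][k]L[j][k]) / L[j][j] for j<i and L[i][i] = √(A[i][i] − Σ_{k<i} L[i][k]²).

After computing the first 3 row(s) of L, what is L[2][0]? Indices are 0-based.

L[2][0] = -2

Step 1: L[0][0] = √(1) = 1.
  L[1][0] = (3) / L[0][0] = 3.
Step 2: L[1][1] = √(9) = 3.
  L[2][0] = (-2) / L[0][0] = -2.
  L[2][1] = (6) / L[1][1] = 2.
Step 3: L[2][2] = √(9) = 3.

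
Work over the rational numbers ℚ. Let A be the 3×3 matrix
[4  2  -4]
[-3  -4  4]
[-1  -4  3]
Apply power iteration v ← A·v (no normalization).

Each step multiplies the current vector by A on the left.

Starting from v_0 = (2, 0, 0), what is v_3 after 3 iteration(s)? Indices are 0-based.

v_0 = (2, 0, 0).
v_1 = A·v_0 = (8, -6, -2).
v_2 = A·v_1 = (28, -8, 10).
v_3 = A·v_2 = (56, -12, 34).

v_3 = (56, -12, 34)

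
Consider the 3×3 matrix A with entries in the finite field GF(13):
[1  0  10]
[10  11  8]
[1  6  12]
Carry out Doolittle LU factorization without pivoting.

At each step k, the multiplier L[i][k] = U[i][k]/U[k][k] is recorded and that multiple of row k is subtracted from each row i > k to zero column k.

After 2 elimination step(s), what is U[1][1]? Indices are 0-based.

[col 0] pivot 1
  R1 -= 10*R0 → (0, 11, 12)  (L[1][0] := 10)
  R2 -= 1*R0 → (0, 6, 2)  (L[2][0] := 1)
[col 1] pivot 11
  R2 -= 10*R1 → (0, 0, 12)  (L[2][1] := 10)

U[1][1] = 11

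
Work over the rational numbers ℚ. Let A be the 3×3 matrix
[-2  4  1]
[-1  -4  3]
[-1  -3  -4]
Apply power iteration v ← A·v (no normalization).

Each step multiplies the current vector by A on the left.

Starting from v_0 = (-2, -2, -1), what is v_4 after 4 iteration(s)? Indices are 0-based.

v_4 = (-785, 1789, 326)

v_0 = (-2, -2, -1).
v_1 = A·v_0 = (-5, 7, 12).
v_2 = A·v_1 = (50, 13, -64).
v_3 = A·v_2 = (-112, -294, 167).
v_4 = A·v_3 = (-785, 1789, 326).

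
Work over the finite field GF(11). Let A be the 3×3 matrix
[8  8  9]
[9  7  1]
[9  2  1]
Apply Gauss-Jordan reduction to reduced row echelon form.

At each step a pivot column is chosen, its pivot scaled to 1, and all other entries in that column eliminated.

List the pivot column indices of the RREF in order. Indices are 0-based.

pivot columns: 0, 1, 2

step 1: normalize row 0 (÷8) = (1, 1, 8)
  row 1: subtract 9×row0 = (0, 9, 6)
  row 2: subtract 9×row0 = (0, 4, 6)
step 2: normalize row 1 (÷9) = (0, 1, 8)
  row 0: subtract 1×row1 = (1, 0, 0)
  row 2: subtract 4×row1 = (0, 0, 7)
step 3: normalize row 2 (÷7) = (0, 0, 1)
  row 1: subtract 8×row2 = (0, 1, 0)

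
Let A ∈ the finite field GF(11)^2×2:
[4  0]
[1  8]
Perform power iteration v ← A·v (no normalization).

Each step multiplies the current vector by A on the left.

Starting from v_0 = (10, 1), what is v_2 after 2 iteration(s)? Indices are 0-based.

v_0 = (10, 1).
v_1 = A·v_0 = (7, 7).
v_2 = A·v_1 = (6, 8).

v_2 = (6, 8)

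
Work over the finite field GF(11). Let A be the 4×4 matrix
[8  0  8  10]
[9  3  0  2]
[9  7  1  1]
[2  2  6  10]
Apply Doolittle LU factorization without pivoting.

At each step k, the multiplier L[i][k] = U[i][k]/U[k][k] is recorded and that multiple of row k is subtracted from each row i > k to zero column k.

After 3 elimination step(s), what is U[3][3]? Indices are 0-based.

[col 0] pivot 8
  R1 -= 8*R0 → (0, 3, 2, 10)  (L[1][0] := 8)
  R2 -= 8*R0 → (0, 7, 3, 9)  (L[2][0] := 8)
  R3 -= 3*R0 → (0, 2, 4, 2)  (L[3][0] := 3)
[col 1] pivot 3
  R2 -= 6*R1 → (0, 0, 2, 4)  (L[2][1] := 6)
  R3 -= 8*R1 → (0, 0, 10, 10)  (L[3][1] := 8)
[col 2] pivot 2
  R3 -= 5*R2 → (0, 0, 0, 1)  (L[3][2] := 5)

U[3][3] = 1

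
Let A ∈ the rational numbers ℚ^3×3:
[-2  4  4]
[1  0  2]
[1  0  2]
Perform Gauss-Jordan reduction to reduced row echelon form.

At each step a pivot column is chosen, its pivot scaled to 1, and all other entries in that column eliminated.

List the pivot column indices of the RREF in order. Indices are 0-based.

pivot(0,0)=-2: scale R0 → (1, -2, -2)
  clear (1,0): R1 −= (1)R0 → (0, 2, 4)
  clear (2,0): R2 −= (1)R0 → (0, 2, 4)
pivot(1,1)=2: scale R1 → (0, 1, 2)
  clear (0,1): R0 −= (-2)R1 → (1, 0, 2)
  clear (2,1): R2 −= (2)R1 → (0, 0, 0)
col 2: no nonzero at/below row 2; advance.

pivot columns: 0, 1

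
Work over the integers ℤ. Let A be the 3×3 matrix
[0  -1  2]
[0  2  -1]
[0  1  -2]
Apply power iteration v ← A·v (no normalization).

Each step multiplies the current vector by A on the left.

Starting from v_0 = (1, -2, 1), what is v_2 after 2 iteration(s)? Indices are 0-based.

v_2 = (-3, -6, 3)

v_0 = (1, -2, 1).
v_1 = A·v_0 = (4, -5, -4).
v_2 = A·v_1 = (-3, -6, 3).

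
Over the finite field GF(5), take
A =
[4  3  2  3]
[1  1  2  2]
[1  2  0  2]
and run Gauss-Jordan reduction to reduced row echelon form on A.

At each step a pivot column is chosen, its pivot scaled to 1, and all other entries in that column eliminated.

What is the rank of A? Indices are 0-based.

pivot(0,0)=4: scale R0 → (1, 2, 3, 2)
  clear (1,0): R1 −= (1)R0 → (0, 4, 4, 0)
  clear (2,0): R2 −= (1)R0 → (0, 0, 2, 0)
pivot(1,1)=4: scale R1 → (0, 1, 1, 0)
  clear (0,1): R0 −= (2)R1 → (1, 0, 1, 2)
pivot(2,2)=2: scale R2 → (0, 0, 1, 0)
  clear (0,2): R0 −= (1)R2 → (1, 0, 0, 2)
  clear (1,2): R1 −= (1)R2 → (0, 1, 0, 0)

rank = 3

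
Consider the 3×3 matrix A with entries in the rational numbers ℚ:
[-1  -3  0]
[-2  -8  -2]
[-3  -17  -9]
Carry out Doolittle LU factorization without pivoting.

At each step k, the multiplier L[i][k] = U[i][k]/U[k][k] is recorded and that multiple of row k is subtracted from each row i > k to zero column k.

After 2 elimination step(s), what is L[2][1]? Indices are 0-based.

L[2][1] = 4

k=0: U[0][0]=-1
  eliminate (1,0): mult=2, new row 1: (0, -2, -2); set L[1][0]=2
  eliminate (2,0): mult=3, new row 2: (0, -8, -9); set L[2][0]=3
k=1: U[1][1]=-2
  eliminate (2,1): mult=4, new row 2: (0, 0, -1); set L[2][1]=4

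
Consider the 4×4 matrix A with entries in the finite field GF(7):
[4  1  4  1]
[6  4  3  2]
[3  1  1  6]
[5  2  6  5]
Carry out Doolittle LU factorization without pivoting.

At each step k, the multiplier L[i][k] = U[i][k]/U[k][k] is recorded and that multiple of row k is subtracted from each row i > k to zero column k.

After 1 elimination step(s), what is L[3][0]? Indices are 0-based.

[col 0] pivot 4
  R1 -= 5*R0 → (0, 6, 4, 4)  (L[1][0] := 5)
  R2 -= 6*R0 → (0, 2, 5, 0)  (L[2][0] := 6)
  R3 -= 3*R0 → (0, 6, 1, 2)  (L[3][0] := 3)

L[3][0] = 3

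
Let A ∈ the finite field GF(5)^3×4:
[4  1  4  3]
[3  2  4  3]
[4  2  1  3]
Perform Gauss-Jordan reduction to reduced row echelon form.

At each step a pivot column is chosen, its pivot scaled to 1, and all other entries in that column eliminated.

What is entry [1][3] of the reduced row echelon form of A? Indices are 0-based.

M[1][3] = 1

pivot(0,0)=4: scale R0 → (1, 4, 1, 2)
  clear (1,0): R1 −= (3)R0 → (0, 0, 1, 2)
  clear (2,0): R2 −= (4)R0 → (0, 1, 2, 0)
pivot(1,1): swap R1↔R2
pivot(1,1)=1: scale R1 → (0, 1, 2, 0)
  clear (0,1): R0 −= (4)R1 → (1, 0, 3, 2)
pivot(2,2)=1: scale R2 → (0, 0, 1, 2)
  clear (0,2): R0 −= (3)R2 → (1, 0, 0, 1)
  clear (1,2): R1 −= (2)R2 → (0, 1, 0, 1)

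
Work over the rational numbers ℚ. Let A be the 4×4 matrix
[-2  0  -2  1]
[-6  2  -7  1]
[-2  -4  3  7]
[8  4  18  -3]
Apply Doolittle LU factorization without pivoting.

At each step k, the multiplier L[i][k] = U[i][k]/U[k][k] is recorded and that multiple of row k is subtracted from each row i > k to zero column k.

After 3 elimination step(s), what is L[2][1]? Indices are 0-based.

L[2][1] = -2

k=0: U[0][0]=-2
  eliminate (1,0): mult=3, new row 1: (0, 2, -1, -2); set L[1][0]=3
  eliminate (2,0): mult=1, new row 2: (0, -4, 5, 6); set L[2][0]=1
  eliminate (3,0): mult=-4, new row 3: (0, 4, 10, 1); set L[3][0]=-4
k=1: U[1][1]=2
  eliminate (2,1): mult=-2, new row 2: (0, 0, 3, 2); set L[2][1]=-2
  eliminate (3,1): mult=2, new row 3: (0, 0, 12, 5); set L[3][1]=2
k=2: U[2][2]=3
  eliminate (3,2): mult=4, new row 3: (0, 0, 0, -3); set L[3][2]=4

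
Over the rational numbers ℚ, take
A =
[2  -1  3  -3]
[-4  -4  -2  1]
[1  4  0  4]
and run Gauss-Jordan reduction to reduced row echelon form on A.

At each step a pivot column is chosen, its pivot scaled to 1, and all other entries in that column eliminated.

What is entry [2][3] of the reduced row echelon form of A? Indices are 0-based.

[1] R0 /= 2  ⇒  (1, -1/2, 3/2, -3/2)
     R1 -= -4·R0  ⇒  (0, -6, 4, -5)
     R2 -= 1·R0  ⇒  (0, 9/2, -3/2, 11/2)
[2] R1 /= -6  ⇒  (0, 1, -2/3, 5/6)
     R0 -= -1/2·R1  ⇒  (1, 0, 7/6, -13/12)
     R2 -= 9/2·R1  ⇒  (0, 0, 3/2, 7/4)
[3] R2 /= 3/2  ⇒  (0, 0, 1, 7/6)
     R0 -= 7/6·R2  ⇒  (1, 0, 0, -22/9)
     R1 -= -2/3·R2  ⇒  (0, 1, 0, 29/18)

M[2][3] = 7/6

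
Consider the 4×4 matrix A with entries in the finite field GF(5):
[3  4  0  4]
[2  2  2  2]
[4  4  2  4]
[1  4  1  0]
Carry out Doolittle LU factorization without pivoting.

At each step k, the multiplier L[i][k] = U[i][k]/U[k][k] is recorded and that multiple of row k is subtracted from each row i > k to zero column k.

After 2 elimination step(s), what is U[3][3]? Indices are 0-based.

[col 0] pivot 3
  R1 -= 4*R0 → (0, 1, 2, 1)  (L[1][0] := 4)
  R2 -= 3*R0 → (0, 2, 2, 2)  (L[2][0] := 3)
  R3 -= 2*R0 → (0, 1, 1, 2)  (L[3][0] := 2)
[col 1] pivot 1
  R2 -= 2*R1 → (0, 0, 3, 0)  (L[2][1] := 2)
  R3 -= 1*R1 → (0, 0, 4, 1)  (L[3][1] := 1)

U[3][3] = 1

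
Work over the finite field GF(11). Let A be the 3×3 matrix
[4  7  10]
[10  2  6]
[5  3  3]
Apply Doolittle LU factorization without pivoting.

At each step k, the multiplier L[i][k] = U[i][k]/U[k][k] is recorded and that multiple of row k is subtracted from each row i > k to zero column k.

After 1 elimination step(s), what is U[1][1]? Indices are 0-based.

U[1][1] = 1

[col 0] pivot 4
  R1 -= 8*R0 → (0, 1, 3)  (L[1][0] := 8)
  R2 -= 4*R0 → (0, 8, 7)  (L[2][0] := 4)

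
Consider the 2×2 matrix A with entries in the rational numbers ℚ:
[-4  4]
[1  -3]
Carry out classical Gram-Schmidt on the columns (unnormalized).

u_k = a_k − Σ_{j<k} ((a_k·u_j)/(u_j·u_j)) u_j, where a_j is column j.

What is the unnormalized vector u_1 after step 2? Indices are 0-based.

u_1 = (-8/17, -32/17)

Step 1: u_0 = a_0 = (-4, 1).
Step 2: u_1 = a_1 − (-19/17)·u_0 = (-8/17, -32/17).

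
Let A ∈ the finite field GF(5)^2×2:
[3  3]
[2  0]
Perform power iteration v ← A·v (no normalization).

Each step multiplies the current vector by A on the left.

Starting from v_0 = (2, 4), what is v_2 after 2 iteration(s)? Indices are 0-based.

v_0 = (2, 4).
v_1 = A·v_0 = (3, 4).
v_2 = A·v_1 = (1, 1).

v_2 = (1, 1)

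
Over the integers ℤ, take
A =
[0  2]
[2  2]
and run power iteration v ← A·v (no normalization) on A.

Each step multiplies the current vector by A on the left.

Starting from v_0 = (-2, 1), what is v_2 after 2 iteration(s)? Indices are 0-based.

v_0 = (-2, 1).
v_1 = A·v_0 = (2, -2).
v_2 = A·v_1 = (-4, 0).

v_2 = (-4, 0)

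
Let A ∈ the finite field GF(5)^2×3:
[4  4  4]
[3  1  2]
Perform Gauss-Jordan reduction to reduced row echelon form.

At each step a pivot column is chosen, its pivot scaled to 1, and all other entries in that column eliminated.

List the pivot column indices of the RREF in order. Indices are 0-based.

step 1: normalize row 0 (÷4) = (1, 1, 1)
  row 1: subtract 3×row0 = (0, 3, 4)
step 2: normalize row 1 (÷3) = (0, 1, 3)
  row 0: subtract 1×row1 = (1, 0, 3)

pivot columns: 0, 1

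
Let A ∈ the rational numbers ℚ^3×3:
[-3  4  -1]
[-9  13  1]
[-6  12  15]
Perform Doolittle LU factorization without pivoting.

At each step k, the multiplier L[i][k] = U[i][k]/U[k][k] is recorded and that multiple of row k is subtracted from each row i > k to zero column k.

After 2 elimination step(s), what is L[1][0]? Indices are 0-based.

k=0: U[0][0]=-3
  eliminate (1,0): mult=3, new row 1: (0, 1, 4); set L[1][0]=3
  eliminate (2,0): mult=2, new row 2: (0, 4, 17); set L[2][0]=2
k=1: U[1][1]=1
  eliminate (2,1): mult=4, new row 2: (0, 0, 1); set L[2][1]=4

L[1][0] = 3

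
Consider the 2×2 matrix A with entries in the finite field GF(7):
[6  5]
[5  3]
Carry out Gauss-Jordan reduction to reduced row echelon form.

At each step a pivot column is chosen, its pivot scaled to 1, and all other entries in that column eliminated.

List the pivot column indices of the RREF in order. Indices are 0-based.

pivot columns: 0

pivot(0,0)=6: scale R0 → (1, 2)
  clear (1,0): R1 −= (5)R0 → (0, 0)
col 1: no nonzero at/below row 1; advance.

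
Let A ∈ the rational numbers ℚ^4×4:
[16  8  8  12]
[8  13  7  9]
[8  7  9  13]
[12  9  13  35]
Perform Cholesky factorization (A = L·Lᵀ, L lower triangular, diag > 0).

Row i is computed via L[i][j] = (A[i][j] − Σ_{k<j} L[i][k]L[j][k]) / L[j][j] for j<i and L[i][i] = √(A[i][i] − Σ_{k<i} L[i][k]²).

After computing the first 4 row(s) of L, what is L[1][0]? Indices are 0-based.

L[1][0] = 2

Step 1: L[0][0] = √(16) = 4.
  L[1][0] = (8) / L[0][0] = 2.
Step 2: L[1][1] = √(9) = 3.
  L[2][0] = (8) / L[0][0] = 2.
  L[2][1] = (3) / L[1][1] = 1.
Step 3: L[2][2] = √(4) = 2.
  L[3][0] = (12) / L[0][0] = 3.
  L[3][1] = (3) / L[1][1] = 1.
  L[3][2] = (6) / L[2][2] = 3.
Step 4: L[3][3] = √(16) = 4.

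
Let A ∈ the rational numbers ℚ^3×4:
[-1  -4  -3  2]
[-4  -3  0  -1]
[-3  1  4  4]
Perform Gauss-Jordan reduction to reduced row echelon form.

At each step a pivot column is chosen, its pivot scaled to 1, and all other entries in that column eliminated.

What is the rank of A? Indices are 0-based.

rank = 3

step 1: normalize row 0 (÷-1) = (1, 4, 3, -2)
  row 1: subtract -4×row0 = (0, 13, 12, -9)
  row 2: subtract -3×row0 = (0, 13, 13, -2)
step 2: normalize row 1 (÷13) = (0, 1, 12/13, -9/13)
  row 0: subtract 4×row1 = (1, 0, -9/13, 10/13)
  row 2: subtract 13×row1 = (0, 0, 1, 7)
step 3: normalize row 2 (÷1) = (0, 0, 1, 7)
  row 0: subtract -9/13×row2 = (1, 0, 0, 73/13)
  row 1: subtract 12/13×row2 = (0, 1, 0, -93/13)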